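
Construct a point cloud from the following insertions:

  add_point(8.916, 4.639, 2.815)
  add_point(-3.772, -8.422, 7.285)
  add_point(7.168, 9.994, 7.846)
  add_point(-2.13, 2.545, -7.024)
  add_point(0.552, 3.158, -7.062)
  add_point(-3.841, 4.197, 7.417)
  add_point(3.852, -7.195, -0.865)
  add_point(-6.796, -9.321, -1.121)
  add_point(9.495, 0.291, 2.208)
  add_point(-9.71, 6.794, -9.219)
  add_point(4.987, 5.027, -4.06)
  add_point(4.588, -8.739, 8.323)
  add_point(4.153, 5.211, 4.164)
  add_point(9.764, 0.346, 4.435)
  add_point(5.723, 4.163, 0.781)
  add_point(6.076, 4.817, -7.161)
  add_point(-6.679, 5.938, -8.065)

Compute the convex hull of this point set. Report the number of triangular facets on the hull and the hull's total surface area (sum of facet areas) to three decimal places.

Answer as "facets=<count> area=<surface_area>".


Extreme-point indices: [0, 1, 2, 3, 4, 5, 6, 7, 8, 9, 11, 13, 15] — 13 of 17 on the boundary.

Triangle areas on the boundary:
  f1: (p11, p2, p13) → 50.3862
  f2: (p15, p2, p9) → 126.2185
  f3: (p5, p7, p9) → 130.9674
  f4: (p5, p2, p9) → 107.3120
  f5: (p5, p11, p2) → 95.8428
  f6: (p3, p7, p9) → 61.3880
  f7: (p0, p2, p13) → 15.6175
  f8: (p0, p15, p2) → 32.3218
  f9: (p8, p11, p13) → 12.0497
  f10: (p8, p0, p13) → 4.9160
  f11: (p8, p0, p15) → 22.8967
  f12: (p6, p11, p7) → 50.6359
  f13: (p6, p8, p11) → 44.9087
  f14: (p6, p8, p15) → 53.5558
  f15: (p1, p11, p7) → 33.8818
  f16: (p1, p5, p7) → 56.3220
  f17: (p1, p5, p11) → 53.1474
  f18: (p4, p6, p15) → 36.0793
  f19: (p4, p15, p9) → 19.7150
  f20: (p4, p3, p9) → 8.6153
  f21: (p4, p3, p7) → 16.5381
  f22: (p4, p6, p7) → 67.5322
Σ area = 1100.848

Euler characteristic 13−33+22 = 2 ✓

facets=22 area=1100.848


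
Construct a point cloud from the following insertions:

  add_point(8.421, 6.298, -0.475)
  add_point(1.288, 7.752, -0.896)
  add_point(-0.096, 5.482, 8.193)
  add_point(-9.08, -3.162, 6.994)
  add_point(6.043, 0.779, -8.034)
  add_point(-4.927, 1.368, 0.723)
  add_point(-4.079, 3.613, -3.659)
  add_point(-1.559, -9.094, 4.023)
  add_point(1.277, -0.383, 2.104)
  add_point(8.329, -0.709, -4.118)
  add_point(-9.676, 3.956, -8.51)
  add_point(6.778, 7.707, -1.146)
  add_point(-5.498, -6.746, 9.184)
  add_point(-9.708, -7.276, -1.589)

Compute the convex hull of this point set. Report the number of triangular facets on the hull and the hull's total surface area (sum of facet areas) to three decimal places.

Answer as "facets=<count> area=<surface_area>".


facets=18 area=919.172

Extreme-point indices: [0, 1, 2, 3, 4, 7, 9, 10, 11, 12, 13] — 11 of 14 on the boundary.

Per-facet area ½‖(b−a)×(c−a)‖:
  f1: (p4, p10, p13) → 104.0717
  f2: (p3, p10, p13) → 62.5771
  f3: (p3, p12, p13) → 26.1383
  f4: (p9, p4, p0) → 18.7367
  f5: (p2, p12, p0) → 74.9743
  f6: (p2, p3, p12) → 34.5161
  f7: (p2, p3, p10) → 105.2357
  f8: (p7, p12, p0) → 63.8515
  f9: (p7, p9, p0) → 58.5627
  f10: (p7, p12, p13) → 34.5295
  f11: (p7, p4, p13) → 86.4094
  f12: (p7, p9, p4) → 34.8722
  f13: (p1, p2, p10) → 61.6624
  f14: (p11, p4, p10) → 78.5094
  f15: (p11, p1, p10) → 24.6954
  f16: (p11, p4, p0) → 10.9248
  f17: (p11, p2, p0) → 13.3448
  f18: (p11, p1, p2) → 25.5601
Σ area = 919.172

Euler: V−E+F = 11−27+18 = 2.


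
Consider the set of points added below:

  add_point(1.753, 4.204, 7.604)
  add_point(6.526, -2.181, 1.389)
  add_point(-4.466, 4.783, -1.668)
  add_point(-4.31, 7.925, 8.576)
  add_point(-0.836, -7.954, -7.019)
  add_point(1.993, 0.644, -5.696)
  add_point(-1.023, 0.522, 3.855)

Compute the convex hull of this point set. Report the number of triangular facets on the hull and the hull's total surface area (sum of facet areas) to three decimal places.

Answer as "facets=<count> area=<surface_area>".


facets=10 area=397.067

Hull vertices (7/7): indices [0, 1, 2, 3, 4, 5, 6].

Per-facet area ½‖(b−a)×(c−a)‖:
  f1: (p3, p4, p2) → 60.3006
  f2: (p5, p4, p2) → 37.9785
  f3: (p5, p4, p1) → 40.5689
  f4: (p5, p3, p2) → 38.0285
  f5: (p6, p4, p1) → 51.8765
  f6: (p6, p3, p4) → 29.8130
  f7: (p0, p5, p1) → 44.7909
  f8: (p0, p5, p3) → 47.4650
  f9: (p0, p6, p1) → 24.9120
  f10: (p0, p6, p3) → 21.3332
Σ area = 397.067

Euler: V−E+F = 7−15+10 = 2.


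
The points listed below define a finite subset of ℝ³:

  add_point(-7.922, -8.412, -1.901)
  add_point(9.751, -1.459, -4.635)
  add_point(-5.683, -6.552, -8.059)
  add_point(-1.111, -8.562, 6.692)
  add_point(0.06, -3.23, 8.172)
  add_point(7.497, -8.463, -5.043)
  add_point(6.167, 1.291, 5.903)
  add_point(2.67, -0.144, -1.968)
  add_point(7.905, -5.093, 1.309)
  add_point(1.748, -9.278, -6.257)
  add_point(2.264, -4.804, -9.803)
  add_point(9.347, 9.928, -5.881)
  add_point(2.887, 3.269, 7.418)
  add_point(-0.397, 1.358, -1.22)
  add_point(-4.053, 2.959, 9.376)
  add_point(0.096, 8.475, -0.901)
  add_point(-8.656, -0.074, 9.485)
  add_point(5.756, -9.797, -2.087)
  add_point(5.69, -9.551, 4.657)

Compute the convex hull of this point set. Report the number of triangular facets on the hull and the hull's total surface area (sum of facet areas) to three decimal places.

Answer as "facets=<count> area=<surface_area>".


facets=30 area=1112.838

Points on the hull: [0, 1, 2, 3, 4, 5, 6, 8, 9, 10, 11, 12, 14, 15, 16, 17, 18] (17 of 19).

Facet areas (half cross-product norm):
  f1: (p10, p11, p1) → 53.6750
  f2: (p6, p11, p1) → 64.9718
  f3: (p5, p10, p1) → 28.7362
  f4: (p3, p0, p16) → 62.5016
  f5: (p12, p6, p11) → 30.2809
  f6: (p12, p15, p11) → 52.8518
  f7: (p18, p5, p17) → 7.5520
  f8: (p18, p0, p17) → 46.3785
  f9: (p18, p3, p0) → 36.5297
  f10: (p9, p0, p17) → 29.0505
  f11: (p9, p5, p17) → 10.2518
  f12: (p9, p5, p10) → 16.9623
  f13: (p14, p15, p16) → 28.6951
  f14: (p14, p12, p15) → 36.8126
  f15: (p8, p5, p1) → 22.8120
  f16: (p8, p18, p5) → 21.4377
  f17: (p8, p6, p1) → 28.7954
  f18: (p8, p18, p6) → 23.7161
  f19: (p2, p9, p10) → 22.0658
  f20: (p2, p9, p0) → 27.6452
  f21: (p2, p10, p11) → 58.9795
  f22: (p2, p15, p11) → 91.3108
  f23: (p2, p15, p16) → 131.3329
  f24: (p2, p0, p16) → 39.0541
  f25: (p4, p14, p12) → 22.9789
  f26: (p4, p12, p6) → 14.6277
  f27: (p4, p18, p6) → 35.6817
  f28: (p4, p18, p3) → 20.2695
  f29: (p4, p3, p16) → 26.1287
  f30: (p4, p14, p16) → 20.7521
Σ area = 1112.838

Check V−E+F: 17 − 45 + 30 = 2.


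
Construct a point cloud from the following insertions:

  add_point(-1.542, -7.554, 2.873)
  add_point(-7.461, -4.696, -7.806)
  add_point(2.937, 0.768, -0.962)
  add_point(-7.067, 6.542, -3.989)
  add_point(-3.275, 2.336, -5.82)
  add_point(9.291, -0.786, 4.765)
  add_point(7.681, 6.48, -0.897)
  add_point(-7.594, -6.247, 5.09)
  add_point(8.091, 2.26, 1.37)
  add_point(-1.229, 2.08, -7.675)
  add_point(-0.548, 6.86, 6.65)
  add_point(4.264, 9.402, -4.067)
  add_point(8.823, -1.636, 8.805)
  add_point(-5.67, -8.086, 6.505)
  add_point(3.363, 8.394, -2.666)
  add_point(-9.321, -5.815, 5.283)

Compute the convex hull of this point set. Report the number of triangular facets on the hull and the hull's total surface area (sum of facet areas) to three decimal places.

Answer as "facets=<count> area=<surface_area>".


Points on the hull: [0, 1, 3, 5, 6, 8, 9, 10, 11, 12, 13, 15] (12 of 16).

Area of each hull facet:
  f1: (p0, p1, p5) → 74.1553
  f2: (p9, p1, p5) → 72.3085
  f3: (p6, p10, p11) → 30.6154
  f4: (p6, p9, p11) → 26.7014
  f5: (p3, p10, p11) → 62.8666
  f6: (p3, p9, p11) → 39.8387
  f7: (p3, p9, p1) → 37.7375
  f8: (p3, p1, p15) → 76.6166
  f9: (p3, p10, p15) → 88.8383
  f10: (p13, p10, p15) → 34.4999
  f11: (p13, p1, p15) → 29.0659
  f12: (p13, p0, p1) → 33.7132
  f13: (p12, p6, p5) → 13.3121
  f14: (p12, p6, p10) → 64.1174
  f15: (p12, p13, p10) → 93.4236
  f16: (p12, p0, p5) → 26.7784
  f17: (p12, p13, p0) → 34.7344
  f18: (p8, p9, p5) → 22.6023
  f19: (p8, p6, p5) → 4.2249
  f20: (p8, p6, p9) → 28.9154
Σ area = 895.066

Check V−E+F: 12 − 30 + 20 = 2.

facets=20 area=895.066


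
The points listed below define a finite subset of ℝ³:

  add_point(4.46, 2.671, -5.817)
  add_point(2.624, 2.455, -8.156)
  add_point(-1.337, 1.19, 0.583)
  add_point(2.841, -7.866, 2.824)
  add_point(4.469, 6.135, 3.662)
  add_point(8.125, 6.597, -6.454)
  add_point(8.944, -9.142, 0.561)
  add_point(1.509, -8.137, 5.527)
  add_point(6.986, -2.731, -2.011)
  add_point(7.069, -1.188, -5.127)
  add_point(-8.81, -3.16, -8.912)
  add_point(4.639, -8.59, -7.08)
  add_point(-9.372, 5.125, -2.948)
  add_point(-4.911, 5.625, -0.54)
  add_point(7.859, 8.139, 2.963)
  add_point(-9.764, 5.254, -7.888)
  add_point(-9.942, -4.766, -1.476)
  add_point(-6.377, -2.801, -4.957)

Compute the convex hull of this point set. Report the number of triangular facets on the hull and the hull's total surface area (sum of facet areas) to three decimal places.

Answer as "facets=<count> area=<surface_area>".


Extreme-point indices: [1, 4, 5, 6, 7, 10, 11, 12, 13, 14, 15, 16] — 12 of 18 on the boundary.

Per-facet area ½‖(b−a)×(c−a)‖:
  f1: (p5, p14, p6) → 79.6732
  f2: (p7, p14, p6) → 76.3885
  f3: (p11, p10, p16) → 56.1063
  f4: (p11, p7, p16) → 86.2617
  f5: (p11, p7, p6) → 39.4405
  f6: (p11, p5, p6) → 68.2817
  f7: (p1, p11, p10) → 69.3863
  f8: (p1, p11, p5) → 36.4776
  f9: (p15, p10, p16) → 32.7129
  f10: (p15, p12, p16) → 24.4747
  f11: (p15, p1, p10) → 51.1610
  f12: (p15, p1, p5) → 35.2571
  f13: (p15, p5, p14) → 85.7283
  f14: (p15, p12, p14) → 42.1695
  f15: (p13, p7, p16) → 78.8144
  f16: (p13, p12, p16) → 25.4349
  f17: (p13, p12, p14) → 8.2242
  f18: (p4, p7, p14) → 21.5583
  f19: (p4, p13, p14) → 14.1517
  f20: (p4, p13, p7) → 74.3758
Σ area = 1006.079

Euler characteristic 12−30+20 = 2 ✓

facets=20 area=1006.079


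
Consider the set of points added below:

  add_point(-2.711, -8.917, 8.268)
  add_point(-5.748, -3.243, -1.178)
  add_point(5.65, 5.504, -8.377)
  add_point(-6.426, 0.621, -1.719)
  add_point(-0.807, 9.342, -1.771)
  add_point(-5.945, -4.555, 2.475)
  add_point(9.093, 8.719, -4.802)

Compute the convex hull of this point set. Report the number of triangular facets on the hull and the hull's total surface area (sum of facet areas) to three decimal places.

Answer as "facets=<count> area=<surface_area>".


Hull vertices (7/7): indices [0, 1, 2, 3, 4, 5, 6].

Per-facet area ½‖(b−a)×(c−a)‖:
  f1: (p4, p0, p6) → 106.8456
  f2: (p2, p0, p6) → 69.2129
  f3: (p2, p4, p3) → 51.8650
  f4: (p2, p4, p6) → 28.7704
  f5: (p1, p2, p3) → 28.0722
  f6: (p1, p2, p0) → 81.9256
  f7: (p5, p1, p3) → 6.8757
  f8: (p5, p1, p0) → 8.1136
  f9: (p5, p4, p3) → 27.3047
  f10: (p5, p4, p0) → 50.6721
Σ area = 459.658

Check V−E+F: 7 − 15 + 10 = 2.

facets=10 area=459.658


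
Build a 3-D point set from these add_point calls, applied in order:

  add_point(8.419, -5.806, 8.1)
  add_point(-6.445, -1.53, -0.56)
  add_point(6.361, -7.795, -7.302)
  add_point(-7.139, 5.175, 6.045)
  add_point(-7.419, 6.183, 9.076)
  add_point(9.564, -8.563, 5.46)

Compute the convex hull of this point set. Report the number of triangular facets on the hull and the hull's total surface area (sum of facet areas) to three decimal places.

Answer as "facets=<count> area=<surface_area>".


facets=8 area=510.558

Points on the hull: [0, 1, 2, 3, 4, 5] (6 of 6).

Facet areas (half cross-product norm):
  f1: (p0, p5, p4) → 29.1163
  f2: (p0, p2, p4) → 155.7474
  f3: (p0, p2, p5) → 22.2493
  f4: (p1, p5, p4) → 114.3290
  f5: (p1, p2, p5) → 101.9636
  f6: (p3, p2, p4) → 23.1875
  f7: (p3, p1, p4) → 6.8590
  f8: (p3, p1, p2) → 57.1058
Σ area = 510.558

Euler: V−E+F = 6−12+8 = 2.


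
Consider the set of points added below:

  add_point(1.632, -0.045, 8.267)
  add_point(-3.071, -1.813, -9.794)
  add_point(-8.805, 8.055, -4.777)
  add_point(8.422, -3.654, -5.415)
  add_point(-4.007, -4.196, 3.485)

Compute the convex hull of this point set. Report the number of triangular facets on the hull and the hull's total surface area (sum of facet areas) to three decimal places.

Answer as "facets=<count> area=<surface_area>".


facets=6 area=500.615

5 of the 5 inputs are extreme points: [0, 1, 2, 3, 4].

Area of each hull facet:
  f1: (p0, p3, p2) → 140.3245
  f2: (p0, p4, p2) → 65.3964
  f3: (p0, p4, p3) → 63.1189
  f4: (p1, p3, p2) → 71.0301
  f5: (p1, p4, p2) → 80.7401
  f6: (p1, p4, p3) → 80.0049
Σ area = 500.615

Check V−E+F: 5 − 9 + 6 = 2.


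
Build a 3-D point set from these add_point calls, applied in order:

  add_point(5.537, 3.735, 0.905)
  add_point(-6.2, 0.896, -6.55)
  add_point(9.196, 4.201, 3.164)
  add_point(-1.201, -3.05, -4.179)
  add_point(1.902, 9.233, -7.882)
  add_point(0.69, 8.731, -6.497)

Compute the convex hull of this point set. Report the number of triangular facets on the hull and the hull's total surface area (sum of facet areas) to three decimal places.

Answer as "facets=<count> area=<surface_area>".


facets=8 area=260.974

6 of the 6 inputs are extreme points: [0, 1, 2, 3, 4, 5].

Area of each hull facet:
  f1: (p3, p2, p1) → 45.4096
  f2: (p3, p4, p1) → 39.6978
  f3: (p3, p4, p2) → 84.4448
  f4: (p5, p4, p1) → 7.8593
  f5: (p5, p4, p2) → 12.7384
  f6: (p0, p2, p1) → 2.8903
  f7: (p0, p5, p1) → 52.9400
  f8: (p0, p5, p2) → 14.9942
Σ area = 260.974

Euler characteristic 6−12+8 = 2 ✓


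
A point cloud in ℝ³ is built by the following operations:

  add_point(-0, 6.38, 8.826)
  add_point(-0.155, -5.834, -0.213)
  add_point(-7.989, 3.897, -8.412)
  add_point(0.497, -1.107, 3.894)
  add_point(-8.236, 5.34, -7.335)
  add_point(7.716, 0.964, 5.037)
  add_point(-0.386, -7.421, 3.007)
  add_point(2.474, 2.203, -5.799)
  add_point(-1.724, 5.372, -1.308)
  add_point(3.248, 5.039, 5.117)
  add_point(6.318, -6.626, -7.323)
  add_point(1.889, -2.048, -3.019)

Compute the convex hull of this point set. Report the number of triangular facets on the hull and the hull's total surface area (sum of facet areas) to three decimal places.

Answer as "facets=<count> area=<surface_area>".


9 of the 12 inputs are extreme points: [0, 2, 4, 5, 6, 7, 8, 9, 10].

Triangle areas on the boundary:
  f1: (p0, p6, p4) → 124.1466
  f2: (p0, p6, p5) → 59.9385
  f3: (p10, p6, p5) → 70.2313
  f4: (p9, p0, p5) → 11.6594
  f5: (p2, p6, p4) → 15.8890
  f6: (p2, p10, p6) → 102.9481
  f7: (p7, p10, p5) → 58.5363
  f8: (p7, p9, p5) → 33.8889
  f9: (p7, p2, p4) → 9.8583
  f10: (p7, p2, p10) → 46.6543
  f11: (p8, p7, p4) → 30.6843
  f12: (p8, p7, p9) → 27.9038
  f13: (p8, p0, p4) → 28.1382
  f14: (p8, p9, p0) → 20.4541
Σ area = 640.931

Euler: V−E+F = 9−21+14 = 2.

facets=14 area=640.931


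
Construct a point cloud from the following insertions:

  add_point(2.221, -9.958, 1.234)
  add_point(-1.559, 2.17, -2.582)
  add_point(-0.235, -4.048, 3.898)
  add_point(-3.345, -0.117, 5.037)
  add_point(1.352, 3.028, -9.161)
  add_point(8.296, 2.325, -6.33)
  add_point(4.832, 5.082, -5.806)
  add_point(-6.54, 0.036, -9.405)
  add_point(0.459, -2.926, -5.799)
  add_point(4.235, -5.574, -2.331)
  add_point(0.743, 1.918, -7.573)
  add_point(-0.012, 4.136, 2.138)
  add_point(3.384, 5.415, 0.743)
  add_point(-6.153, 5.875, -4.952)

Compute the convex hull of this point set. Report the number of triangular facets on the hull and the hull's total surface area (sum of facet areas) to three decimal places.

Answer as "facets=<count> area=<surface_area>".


Extreme-point indices: [0, 2, 3, 4, 5, 6, 7, 8, 9, 11, 12, 13] — 12 of 14 on the boundary.

Area of each hull facet:
  f1: (p3, p0, p7) → 86.4051
  f2: (p13, p3, p7) → 43.7357
  f3: (p8, p0, p7) → 30.7983
  f4: (p2, p3, p0) → 5.4828
  f5: (p12, p2, p3) → 24.8776
  f6: (p12, p0, p5) → 67.9093
  f7: (p12, p2, p0) → 31.2996
  f8: (p4, p8, p7) → 26.5148
  f9: (p4, p8, p5) → 25.6961
  f10: (p4, p13, p7) → 29.1037
  f11: (p9, p0, p5) → 6.2812
  f12: (p9, p8, p5) → 26.3668
  f13: (p9, p8, p0) → 15.2504
  f14: (p6, p12, p5) → 14.2178
  f15: (p6, p12, p13) → 35.4594
  f16: (p6, p4, p5) → 11.4759
  f17: (p6, p4, p13) → 23.6020
  f18: (p11, p13, p3) → 29.0081
  f19: (p11, p12, p3) → 5.8220
  f20: (p11, p12, p13) → 18.0216
Σ area = 557.328

Check V−E+F: 12 − 30 + 20 = 2.

facets=20 area=557.328


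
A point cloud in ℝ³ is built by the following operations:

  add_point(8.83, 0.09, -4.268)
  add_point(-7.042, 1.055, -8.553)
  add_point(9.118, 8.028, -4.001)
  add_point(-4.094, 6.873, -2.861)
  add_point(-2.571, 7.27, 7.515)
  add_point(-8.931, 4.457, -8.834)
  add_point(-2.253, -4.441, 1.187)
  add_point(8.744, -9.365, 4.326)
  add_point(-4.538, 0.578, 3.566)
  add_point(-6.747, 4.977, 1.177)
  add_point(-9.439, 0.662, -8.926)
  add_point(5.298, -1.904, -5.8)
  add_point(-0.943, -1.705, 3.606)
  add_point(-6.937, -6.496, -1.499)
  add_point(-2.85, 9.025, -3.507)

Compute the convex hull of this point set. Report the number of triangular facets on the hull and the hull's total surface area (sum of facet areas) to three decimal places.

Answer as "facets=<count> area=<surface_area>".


facets=20 area=928.639

Extreme-point indices: [0, 1, 2, 4, 5, 7, 8, 9, 10, 11, 13, 14] — 12 of 15 on the boundary.

Per-facet area ½‖(b−a)×(c−a)‖:
  f1: (p4, p7, p2) → 147.9046
  f2: (p11, p13, p10) → 70.9826
  f3: (p11, p13, p7) → 87.9222
  f4: (p14, p4, p2) → 67.0952
  f5: (p8, p4, p7) → 63.8806
  f6: (p8, p13, p7) → 72.9205
  f7: (p1, p11, p10) → 6.1519
  f8: (p0, p7, p2) → 35.4086
  f9: (p0, p11, p2) → 14.9137
  f10: (p0, p11, p7) → 27.5368
  f11: (p5, p14, p2) → 45.1507
  f12: (p5, p1, p10) → 4.5017
  f13: (p5, p11, p2) → 85.6670
  f14: (p5, p1, p11) → 18.7093
  f15: (p9, p14, p4) → 28.9272
  f16: (p9, p5, p14) → 32.8514
  f17: (p9, p5, p10) → 19.5447
  f18: (p9, p8, p4) → 20.4831
  f19: (p9, p13, p10) → 54.3688
  f20: (p9, p8, p13) → 23.7186
Σ area = 928.639

Euler characteristic 12−30+20 = 2 ✓


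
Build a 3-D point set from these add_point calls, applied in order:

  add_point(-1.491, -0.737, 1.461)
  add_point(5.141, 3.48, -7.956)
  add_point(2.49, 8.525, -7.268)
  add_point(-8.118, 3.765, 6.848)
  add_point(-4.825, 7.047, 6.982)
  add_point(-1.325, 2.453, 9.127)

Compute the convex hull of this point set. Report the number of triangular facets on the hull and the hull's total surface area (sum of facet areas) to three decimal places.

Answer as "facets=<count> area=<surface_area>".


Extreme-point indices: [0, 1, 2, 3, 4, 5] — 6 of 6 on the boundary.

Area of each hull facet:
  f1: (p2, p1, p3) → 52.0340
  f2: (p5, p2, p1) → 51.1539
  f3: (p0, p1, p3) → 45.5320
  f4: (p0, p5, p3) → 29.3763
  f5: (p0, p5, p1) → 41.9952
  f6: (p4, p2, p3) → 34.8825
  f7: (p4, p5, p3) → 14.2342
  f8: (p4, p5, p2) → 49.2015
Σ area = 318.410

Euler: V−E+F = 6−12+8 = 2.

facets=8 area=318.410


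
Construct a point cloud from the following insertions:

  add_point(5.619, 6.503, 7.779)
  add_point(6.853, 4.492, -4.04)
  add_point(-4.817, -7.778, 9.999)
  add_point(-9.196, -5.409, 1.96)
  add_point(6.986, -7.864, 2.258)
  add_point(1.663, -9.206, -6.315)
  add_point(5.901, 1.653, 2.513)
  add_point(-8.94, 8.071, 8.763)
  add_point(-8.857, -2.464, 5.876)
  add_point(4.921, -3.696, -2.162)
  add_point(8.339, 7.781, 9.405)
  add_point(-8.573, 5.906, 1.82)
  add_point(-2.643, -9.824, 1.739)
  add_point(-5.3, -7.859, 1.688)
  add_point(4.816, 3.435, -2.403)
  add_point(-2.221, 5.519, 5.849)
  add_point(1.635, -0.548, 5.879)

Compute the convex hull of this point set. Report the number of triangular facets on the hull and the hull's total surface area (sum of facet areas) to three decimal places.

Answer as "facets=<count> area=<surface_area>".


facets=16 area=1053.088

10 of the 17 inputs are extreme points: [1, 2, 3, 4, 5, 7, 8, 10, 11, 12].

Area of each hull facet:
  f1: (p2, p7, p10) → 136.7383
  f2: (p4, p2, p10) → 120.0550
  f3: (p1, p7, p10) → 119.2093
  f4: (p1, p4, p10) → 93.9682
  f5: (p8, p7, p3) → 16.5001
  f6: (p8, p2, p3) → 19.2452
  f7: (p8, p2, p7) → 36.6505
  f8: (p12, p2, p3) → 32.3639
  f9: (p12, p4, p2) → 42.7483
  f10: (p11, p7, p3) → 39.5851
  f11: (p11, p1, p7) → 55.0095
  f12: (p5, p1, p4) → 67.9721
  f13: (p5, p12, p4) → 40.7172
  f14: (p5, p12, p3) → 33.5108
  f15: (p5, p11, p3) → 78.3641
  f16: (p5, p11, p1) → 120.4509
Σ area = 1053.088

Euler characteristic 10−24+16 = 2 ✓


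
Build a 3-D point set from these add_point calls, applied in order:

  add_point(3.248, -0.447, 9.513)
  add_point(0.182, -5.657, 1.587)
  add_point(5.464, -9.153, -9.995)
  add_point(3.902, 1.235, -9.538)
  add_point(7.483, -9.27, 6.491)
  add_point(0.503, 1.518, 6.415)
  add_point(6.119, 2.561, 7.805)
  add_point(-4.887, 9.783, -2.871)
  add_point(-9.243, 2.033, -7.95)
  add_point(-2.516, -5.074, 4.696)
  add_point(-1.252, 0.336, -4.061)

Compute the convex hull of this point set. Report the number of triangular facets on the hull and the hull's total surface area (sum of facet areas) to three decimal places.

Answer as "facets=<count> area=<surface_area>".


Points on the hull: [0, 2, 3, 4, 5, 6, 7, 8, 9] (9 of 11).

Triangle areas on the boundary:
  f1: (p9, p7, p8) → 79.5700
  f2: (p9, p2, p8) → 127.5609
  f3: (p9, p2, p4) → 87.7514
  f4: (p3, p7, p8) → 64.4119
  f5: (p3, p2, p8) → 68.1538
  f6: (p0, p9, p4) → 42.4467
  f7: (p5, p9, p7) → 49.2412
  f8: (p5, p0, p7) → 8.3329
  f9: (p5, p0, p9) → 17.0677
  f10: (p6, p3, p7) → 109.9202
  f11: (p6, p0, p7) → 37.8655
  f12: (p6, p0, p4) → 22.5559
  f13: (p6, p2, p4) → 99.1185
  f14: (p6, p3, p2) → 91.7322
Σ area = 905.729

Euler: V−E+F = 9−21+14 = 2.

facets=14 area=905.729


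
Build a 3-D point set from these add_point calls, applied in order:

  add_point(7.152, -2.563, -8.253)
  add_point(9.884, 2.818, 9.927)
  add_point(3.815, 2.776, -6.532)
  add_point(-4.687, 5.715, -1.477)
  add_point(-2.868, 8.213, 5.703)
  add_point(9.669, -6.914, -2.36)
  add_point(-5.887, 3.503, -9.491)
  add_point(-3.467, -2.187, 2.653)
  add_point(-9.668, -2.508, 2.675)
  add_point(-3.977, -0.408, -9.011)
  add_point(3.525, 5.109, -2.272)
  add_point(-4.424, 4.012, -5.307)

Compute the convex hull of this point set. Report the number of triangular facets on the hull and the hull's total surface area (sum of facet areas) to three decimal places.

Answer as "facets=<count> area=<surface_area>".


Points on the hull: [0, 1, 2, 3, 4, 5, 6, 8, 9, 10] (10 of 12).

Facet areas (half cross-product norm):
  f1: (p5, p1, p8) → 152.2865
  f2: (p4, p1, p8) → 92.1448
  f3: (p9, p5, p8) → 108.5130
  f4: (p9, p6, p8) → 28.7896
  f5: (p3, p6, p8) → 43.7460
  f6: (p3, p4, p8) → 40.9291
  f7: (p3, p4, p6) → 3.6642
  f8: (p10, p4, p6) → 63.9204
  f9: (p10, p2, p6) → 24.4066
  f10: (p10, p4, p1) → 70.2517
  f11: (p10, p2, p1) → 25.4931
  f12: (p0, p9, p6) → 19.8242
  f13: (p0, p2, p6) → 29.3019
  f14: (p0, p9, p5) → 38.7033
  f15: (p0, p5, p1) → 58.7486
  f16: (p0, p2, p1) → 57.0992
Σ area = 857.822

Check V−E+F: 10 − 24 + 16 = 2.

facets=16 area=857.822


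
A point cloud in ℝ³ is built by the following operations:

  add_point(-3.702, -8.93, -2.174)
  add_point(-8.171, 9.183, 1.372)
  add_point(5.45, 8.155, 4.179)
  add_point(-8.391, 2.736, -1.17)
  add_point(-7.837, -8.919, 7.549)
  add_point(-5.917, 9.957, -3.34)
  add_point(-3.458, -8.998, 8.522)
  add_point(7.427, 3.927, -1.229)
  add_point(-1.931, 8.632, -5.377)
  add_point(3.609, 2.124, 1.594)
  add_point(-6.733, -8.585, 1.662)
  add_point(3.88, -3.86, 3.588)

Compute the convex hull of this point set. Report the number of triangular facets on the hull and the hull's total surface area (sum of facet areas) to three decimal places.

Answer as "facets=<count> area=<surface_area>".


Hull vertices (11/12): indices [0, 1, 2, 3, 4, 5, 6, 7, 8, 10, 11].

Triangle areas on the boundary:
  f1: (p1, p5, p3) → 18.0158
  f2: (p4, p0, p6) → 23.3039
  f3: (p4, p1, p3) → 43.0295
  f4: (p4, p1, p6) → 42.6813
  f5: (p11, p0, p7) → 49.3240
  f6: (p11, p0, p6) → 48.3145
  f7: (p8, p0, p7) → 92.9362
  f8: (p8, p5, p3) → 18.3722
  f9: (p8, p0, p3) → 58.7600
  f10: (p2, p1, p5) → 35.8610
  f11: (p2, p8, p7) → 39.4393
  f12: (p2, p8, p5) → 27.7049
  f13: (p2, p11, p7) → 35.0731
  f14: (p2, p1, p6) → 130.3288
  f15: (p2, p11, p6) → 51.1017
  f16: (p10, p0, p3) → 28.8686
  f17: (p10, p4, p3) → 34.1066
  f18: (p10, p4, p0) → 7.0375
Σ area = 784.259

Euler characteristic 11−27+18 = 2 ✓

facets=18 area=784.259


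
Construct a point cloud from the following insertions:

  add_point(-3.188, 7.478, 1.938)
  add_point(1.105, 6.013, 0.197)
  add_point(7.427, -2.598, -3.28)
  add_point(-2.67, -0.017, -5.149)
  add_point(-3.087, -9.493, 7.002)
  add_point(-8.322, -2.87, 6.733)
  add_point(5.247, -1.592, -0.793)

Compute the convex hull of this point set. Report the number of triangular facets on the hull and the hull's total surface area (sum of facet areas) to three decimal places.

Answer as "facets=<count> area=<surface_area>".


Points on the hull: [0, 1, 2, 3, 4, 5, 6] (7 of 7).

Facet areas (half cross-product norm):
  f1: (p3, p0, p5) → 61.2621
  f2: (p4, p0, p5) → 48.2585
  f3: (p4, p3, p5) → 56.7355
  f4: (p4, p3, p2) → 78.7279
  f5: (p1, p4, p0) → 42.2293
  f6: (p1, p3, p2) → 44.2112
  f7: (p1, p3, p0) → 21.5971
  f8: (p6, p4, p2) → 18.8779
  f9: (p6, p1, p2) → 11.6341
  f10: (p6, p1, p4) → 59.8267
Σ area = 443.360

Euler characteristic 7−15+10 = 2 ✓

facets=10 area=443.360


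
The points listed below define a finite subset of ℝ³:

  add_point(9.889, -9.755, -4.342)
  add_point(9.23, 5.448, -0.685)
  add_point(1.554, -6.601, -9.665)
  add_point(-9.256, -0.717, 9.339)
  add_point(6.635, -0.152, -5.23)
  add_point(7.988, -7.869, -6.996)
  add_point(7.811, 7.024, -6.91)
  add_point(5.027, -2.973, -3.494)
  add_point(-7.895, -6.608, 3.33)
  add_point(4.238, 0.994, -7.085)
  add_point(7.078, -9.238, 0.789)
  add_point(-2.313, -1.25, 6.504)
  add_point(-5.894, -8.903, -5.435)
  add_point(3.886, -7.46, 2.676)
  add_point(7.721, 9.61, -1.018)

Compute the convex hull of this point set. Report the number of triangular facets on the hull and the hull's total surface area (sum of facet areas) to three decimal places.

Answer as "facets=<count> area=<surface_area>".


facets=20 area=929.015

Hull vertices (12/15): indices [0, 1, 2, 3, 5, 6, 8, 10, 11, 12, 13, 14].

Per-facet area ½‖(b−a)×(c−a)‖:
  f1: (p12, p2, p0) → 43.1075
  f2: (p10, p12, p0) → 42.1985
  f3: (p5, p2, p0) → 7.7684
  f4: (p6, p12, p2) → 58.9125
  f5: (p6, p5, p2) → 51.7894
  f6: (p6, p14, p3) → 69.8373
  f7: (p6, p12, p3) → 178.6608
  f8: (p6, p5, p0) → 24.2812
  f9: (p11, p14, p3) → 45.5431
  f10: (p1, p10, p0) → 43.6994
  f11: (p1, p6, p0) → 51.4504
  f12: (p1, p6, p14) → 13.5680
  f13: (p1, p11, p14) → 33.0300
  f14: (p1, p11, p10) → 91.1315
  f15: (p8, p12, p3) → 19.4116
  f16: (p8, p10, p12) → 65.3034
  f17: (p13, p11, p3) → 21.8422
  f18: (p13, p11, p10) → 5.0460
  f19: (p13, p8, p3) → 48.8490
  f20: (p13, p8, p10) → 13.5846
Σ area = 929.015

Euler characteristic 12−30+20 = 2 ✓


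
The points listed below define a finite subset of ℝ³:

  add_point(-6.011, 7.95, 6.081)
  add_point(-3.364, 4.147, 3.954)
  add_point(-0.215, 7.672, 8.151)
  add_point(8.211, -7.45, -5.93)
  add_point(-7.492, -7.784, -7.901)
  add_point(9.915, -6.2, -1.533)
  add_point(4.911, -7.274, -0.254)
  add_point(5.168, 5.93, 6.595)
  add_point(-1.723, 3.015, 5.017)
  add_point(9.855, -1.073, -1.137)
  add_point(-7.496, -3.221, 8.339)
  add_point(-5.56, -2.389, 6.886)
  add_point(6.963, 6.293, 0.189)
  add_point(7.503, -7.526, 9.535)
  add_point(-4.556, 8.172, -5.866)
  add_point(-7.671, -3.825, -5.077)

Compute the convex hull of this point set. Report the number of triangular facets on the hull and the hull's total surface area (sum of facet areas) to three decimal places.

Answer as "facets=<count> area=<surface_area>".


facets=20 area=1144.635

Points on the hull: [0, 2, 3, 4, 5, 7, 9, 10, 12, 13, 14, 15] (12 of 16).

Per-facet area ½‖(b−a)×(c−a)‖:
  f1: (p3, p13, p5) → 17.7166
  f2: (p12, p3, p14) → 99.2276
  f3: (p4, p3, p13) → 122.1510
  f4: (p4, p10, p15) → 25.7480
  f5: (p4, p10, p13) → 132.0017
  f6: (p4, p14, p15) → 20.3336
  f7: (p4, p3, p14) → 126.4120
  f8: (p9, p13, p5) → 29.3041
  f9: (p9, p3, p5) → 11.8812
  f10: (p9, p12, p3) → 21.8611
  f11: (p2, p10, p13) → 97.7260
  f12: (p2, p12, p14) → 68.5966
  f13: (p7, p2, p13) → 37.8539
  f14: (p7, p2, p12) → 17.0848
  f15: (p7, p9, p13) → 68.4262
  f16: (p7, p9, p12) → 26.1563
  f17: (p0, p2, p14) → 36.1665
  f18: (p0, p2, p10) → 35.4016
  f19: (p0, p14, p15) → 74.2877
  f20: (p0, p10, p15) → 76.2982
Σ area = 1144.635

Check V−E+F: 12 − 30 + 20 = 2.


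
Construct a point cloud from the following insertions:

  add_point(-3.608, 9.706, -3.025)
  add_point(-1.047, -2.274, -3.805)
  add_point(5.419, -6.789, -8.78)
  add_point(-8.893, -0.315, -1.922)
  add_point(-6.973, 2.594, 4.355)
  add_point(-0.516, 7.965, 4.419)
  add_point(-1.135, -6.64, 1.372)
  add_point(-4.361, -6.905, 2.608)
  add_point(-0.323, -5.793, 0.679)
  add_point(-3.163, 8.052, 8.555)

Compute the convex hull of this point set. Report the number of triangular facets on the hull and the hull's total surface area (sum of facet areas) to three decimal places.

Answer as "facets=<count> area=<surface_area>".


facets=14 area=570.663

Extreme-point indices: [0, 2, 3, 4, 5, 6, 7, 8, 9] — 9 of 10 on the boundary.

Triangle areas on the boundary:
  f1: (p0, p2, p3) → 97.1191
  f2: (p7, p2, p3) → 68.8745
  f3: (p5, p0, p2) → 80.7879
  f4: (p5, p9, p0) → 16.8538
  f5: (p4, p7, p3) → 31.7511
  f6: (p4, p7, p9) → 30.7303
  f7: (p4, p0, p3) → 37.5201
  f8: (p4, p9, p0) → 41.1778
  f9: (p6, p7, p2) → 12.4578
  f10: (p6, p7, p9) → 27.9609
  f11: (p8, p6, p2) → 5.5136
  f12: (p8, p6, p9) → 10.8447
  f13: (p8, p5, p2) → 75.1274
  f14: (p8, p5, p9) → 33.9444
Σ area = 570.663

Euler characteristic 9−21+14 = 2 ✓


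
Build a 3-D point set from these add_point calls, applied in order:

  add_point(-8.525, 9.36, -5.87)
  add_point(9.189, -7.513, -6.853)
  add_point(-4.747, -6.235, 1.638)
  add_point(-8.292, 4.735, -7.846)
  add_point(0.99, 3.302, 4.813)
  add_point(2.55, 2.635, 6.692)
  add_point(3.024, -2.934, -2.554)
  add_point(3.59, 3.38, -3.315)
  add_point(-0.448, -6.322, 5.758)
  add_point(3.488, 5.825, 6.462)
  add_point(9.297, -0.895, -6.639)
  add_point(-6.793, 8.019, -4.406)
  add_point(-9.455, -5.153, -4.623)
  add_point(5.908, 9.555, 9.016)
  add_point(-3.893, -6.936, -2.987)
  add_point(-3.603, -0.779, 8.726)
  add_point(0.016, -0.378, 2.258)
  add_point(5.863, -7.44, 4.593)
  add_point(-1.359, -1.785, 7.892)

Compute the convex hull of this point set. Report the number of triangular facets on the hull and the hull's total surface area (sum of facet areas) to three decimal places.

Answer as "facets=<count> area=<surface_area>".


11 of the 19 inputs are extreme points: [0, 1, 2, 3, 8, 10, 12, 13, 14, 15, 17].

Facet areas (half cross-product norm):
  f1: (p0, p3, p12) → 17.6627
  f2: (p0, p13, p10) → 175.0724
  f3: (p0, p3, p10) → 44.4767
  f4: (p15, p17, p13) → 85.7447
  f5: (p15, p0, p12) → 107.9390
  f6: (p15, p0, p13) → 126.7087
  f7: (p1, p13, p10) → 52.0489
  f8: (p1, p17, p13) → 101.4171
  f9: (p1, p14, p17) → 68.5138
  f10: (p1, p14, p12) → 24.0151
  f11: (p1, p3, p12) → 98.9829
  f12: (p1, p3, p10) → 58.7144
  f13: (p8, p15, p17) → 17.5065
  f14: (p2, p15, p12) → 28.1135
  f15: (p2, p8, p15) → 20.9267
  f16: (p2, p14, p12) → 14.4001
  f17: (p2, p14, p17) → 26.2752
  f18: (p2, p8, p17) → 15.8263
Σ area = 1084.345

Euler: V−E+F = 11−27+18 = 2.

facets=18 area=1084.345


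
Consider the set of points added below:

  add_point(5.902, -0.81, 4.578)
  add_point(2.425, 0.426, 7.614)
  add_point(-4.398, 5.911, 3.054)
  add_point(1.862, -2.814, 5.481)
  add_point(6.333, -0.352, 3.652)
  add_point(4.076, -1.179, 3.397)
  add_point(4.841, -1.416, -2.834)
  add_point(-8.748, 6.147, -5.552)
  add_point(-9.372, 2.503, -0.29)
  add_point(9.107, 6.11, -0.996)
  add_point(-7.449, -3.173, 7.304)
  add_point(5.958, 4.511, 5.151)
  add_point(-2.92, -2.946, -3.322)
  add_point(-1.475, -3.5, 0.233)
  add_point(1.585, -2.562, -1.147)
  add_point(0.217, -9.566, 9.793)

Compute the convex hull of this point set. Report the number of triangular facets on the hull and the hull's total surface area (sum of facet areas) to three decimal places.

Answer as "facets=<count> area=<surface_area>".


Extreme-point indices: [0, 1, 2, 4, 6, 7, 8, 9, 10, 11, 12, 15] — 12 of 16 on the boundary.

Area of each hull facet:
  f1: (p6, p7, p9) → 69.7477
  f2: (p2, p7, p8) → 22.1455
  f3: (p2, p7, p9) → 66.9525
  f4: (p12, p7, p8) → 28.8519
  f5: (p12, p6, p15) → 58.6294
  f6: (p12, p6, p7) → 40.5865
  f7: (p10, p2, p8) → 32.4226
  f8: (p10, p12, p8) → 42.1965
  f9: (p10, p12, p15) → 59.3287
  f10: (p11, p2, p9) → 36.7558
  f11: (p0, p11, p9) → 18.7948
  f12: (p0, p11, p15) → 22.2028
  f13: (p1, p10, p15) → 47.0149
  f14: (p1, p11, p15) → 15.3511
  f15: (p1, p10, p2) → 45.7312
  f16: (p1, p11, p2) → 28.9060
  f17: (p4, p6, p15) → 41.3280
  f18: (p4, p0, p15) → 3.2857
  f19: (p4, p6, p9) → 26.7478
  f20: (p4, p0, p9) → 2.0902
Σ area = 709.070

Euler: V−E+F = 12−30+20 = 2.

facets=20 area=709.070


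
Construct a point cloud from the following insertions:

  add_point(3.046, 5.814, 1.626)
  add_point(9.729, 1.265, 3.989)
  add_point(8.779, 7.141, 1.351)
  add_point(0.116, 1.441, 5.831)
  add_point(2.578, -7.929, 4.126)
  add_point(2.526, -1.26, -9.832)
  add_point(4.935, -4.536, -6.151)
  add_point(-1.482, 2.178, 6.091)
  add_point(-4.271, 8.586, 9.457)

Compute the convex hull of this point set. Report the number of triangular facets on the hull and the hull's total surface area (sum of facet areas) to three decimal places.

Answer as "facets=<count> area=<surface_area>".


Hull vertices (8/9): indices [0, 1, 2, 4, 5, 6, 7, 8].

Facet areas (half cross-product norm):
  f1: (p4, p1, p8) → 95.9135
  f2: (p2, p1, p8) → 50.2306
  f3: (p7, p4, p8) → 11.5206
  f4: (p7, p5, p8) → 48.4727
  f5: (p7, p5, p4) → 83.2148
  f6: (p6, p4, p1) → 59.5827
  f7: (p6, p5, p4) → 21.3246
  f8: (p6, p2, p1) → 41.0832
  f9: (p6, p2, p5) → 39.4906
  f10: (p0, p5, p8) → 52.7192
  f11: (p0, p2, p8) → 25.5871
  f12: (p0, p2, p5) → 39.4245
Σ area = 568.564

Euler characteristic 8−18+12 = 2 ✓

facets=12 area=568.564


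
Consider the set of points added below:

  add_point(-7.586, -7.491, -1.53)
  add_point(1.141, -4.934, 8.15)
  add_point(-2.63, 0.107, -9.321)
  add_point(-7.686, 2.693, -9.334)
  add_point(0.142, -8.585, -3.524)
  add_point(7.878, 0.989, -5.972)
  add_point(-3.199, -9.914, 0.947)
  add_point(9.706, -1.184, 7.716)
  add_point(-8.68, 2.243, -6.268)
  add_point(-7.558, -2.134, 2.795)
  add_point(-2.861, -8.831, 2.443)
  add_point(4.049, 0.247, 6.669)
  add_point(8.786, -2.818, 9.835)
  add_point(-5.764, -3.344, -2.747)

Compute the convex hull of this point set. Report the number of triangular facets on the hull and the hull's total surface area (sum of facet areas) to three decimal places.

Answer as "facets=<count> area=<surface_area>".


facets=22 area=752.734

Points on the hull: [0, 1, 2, 3, 4, 5, 6, 7, 8, 9, 10, 11, 12] (13 of 14).

Per-facet area ½‖(b−a)×(c−a)‖:
  f1: (p4, p5, p7) → 85.3898
  f2: (p11, p9, p8) → 60.2388
  f3: (p11, p3, p8) → 26.2287
  f4: (p11, p5, p7) → 39.0400
  f5: (p11, p5, p3) → 105.6278
  f6: (p0, p9, p8) → 33.9575
  f7: (p0, p3, p8) → 15.3002
  f8: (p0, p4, p6) → 16.0362
  f9: (p1, p11, p9) → 32.3962
  f10: (p2, p5, p3) → 18.4252
  f11: (p2, p4, p5) → 56.1955
  f12: (p2, p0, p3) → 33.8504
  f13: (p2, p0, p4) → 42.4472
  f14: (p12, p1, p6) → 28.1155
  f15: (p12, p4, p7) → 23.3124
  f16: (p12, p4, p6) → 47.1477
  f17: (p12, p11, p7) → 8.3811
  f18: (p12, p1, p11) → 19.5139
  f19: (p10, p1, p6) → 2.5344
  f20: (p10, p1, p9) → 32.3587
  f21: (p10, p0, p6) → 5.0890
  f22: (p10, p0, p9) → 21.1479
Σ area = 752.734

Check V−E+F: 13 − 33 + 22 = 2.


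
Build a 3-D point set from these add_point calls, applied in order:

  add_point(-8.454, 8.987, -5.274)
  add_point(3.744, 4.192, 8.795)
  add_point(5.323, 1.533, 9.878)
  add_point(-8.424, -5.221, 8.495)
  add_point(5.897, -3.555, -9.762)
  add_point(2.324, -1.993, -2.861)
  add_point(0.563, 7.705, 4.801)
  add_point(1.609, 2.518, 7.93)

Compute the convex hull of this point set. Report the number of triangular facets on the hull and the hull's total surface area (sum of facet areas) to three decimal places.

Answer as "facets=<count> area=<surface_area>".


Points on the hull: [0, 1, 2, 3, 4, 6] (6 of 8).

Facet areas (half cross-product norm):
  f1: (p3, p4, p0) → 184.6833
  f2: (p2, p3, p4) → 153.7469
  f3: (p6, p4, p0) → 123.1525
  f4: (p6, p3, p0) → 108.9626
  f5: (p1, p2, p4) → 33.0761
  f6: (p1, p6, p4) → 59.3860
  f7: (p1, p2, p3) → 25.0587
  f8: (p1, p6, p3) → 47.5591
Σ area = 735.625

Euler characteristic 6−12+8 = 2 ✓

facets=8 area=735.625


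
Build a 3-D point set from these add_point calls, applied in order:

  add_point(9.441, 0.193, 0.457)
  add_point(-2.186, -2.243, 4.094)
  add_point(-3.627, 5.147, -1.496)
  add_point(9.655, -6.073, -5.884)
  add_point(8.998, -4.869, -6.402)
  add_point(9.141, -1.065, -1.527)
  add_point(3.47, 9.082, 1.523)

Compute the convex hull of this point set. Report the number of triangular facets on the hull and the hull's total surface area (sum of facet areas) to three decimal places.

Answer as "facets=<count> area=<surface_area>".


facets=8 area=356.099

Points on the hull: [0, 1, 2, 3, 4, 6] (6 of 7).

Triangle areas on the boundary:
  f1: (p1, p6, p2) → 40.5843
  f2: (p0, p1, p3) → 55.1533
  f3: (p0, p1, p6) → 61.6576
  f4: (p4, p6, p2) → 70.7503
  f5: (p4, p1, p2) → 72.0371
  f6: (p4, p1, p3) → 11.1218
  f7: (p4, p0, p3) → 6.1556
  f8: (p4, p0, p6) → 38.6386
Σ area = 356.099

Check V−E+F: 6 − 12 + 8 = 2.


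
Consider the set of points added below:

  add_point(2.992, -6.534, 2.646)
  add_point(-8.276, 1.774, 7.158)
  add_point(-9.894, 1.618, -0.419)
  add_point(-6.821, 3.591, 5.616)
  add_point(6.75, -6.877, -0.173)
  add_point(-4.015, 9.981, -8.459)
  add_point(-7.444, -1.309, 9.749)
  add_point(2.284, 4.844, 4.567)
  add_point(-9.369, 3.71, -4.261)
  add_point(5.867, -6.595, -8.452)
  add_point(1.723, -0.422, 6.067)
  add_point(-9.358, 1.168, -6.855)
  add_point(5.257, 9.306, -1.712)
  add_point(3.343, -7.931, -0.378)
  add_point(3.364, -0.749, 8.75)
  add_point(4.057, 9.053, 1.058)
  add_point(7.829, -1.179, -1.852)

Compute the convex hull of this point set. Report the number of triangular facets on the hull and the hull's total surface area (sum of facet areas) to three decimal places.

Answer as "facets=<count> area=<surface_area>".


Points on the hull: [0, 1, 2, 3, 4, 5, 6, 7, 8, 9, 11, 12, 13, 14, 15, 16] (16 of 17).

Per-facet area ½‖(b−a)×(c−a)‖:
  f1: (p1, p6, p2) → 12.2003
  f2: (p11, p9, p5) → 89.1782
  f3: (p11, p6, p2) → 15.8006
  f4: (p4, p9, p16) → 24.0721
  f5: (p8, p11, p2) → 7.6553
  f6: (p8, p11, p5) → 16.6162
  f7: (p8, p1, p2) → 9.8164
  f8: (p8, p3, p5) → 44.9806
  f9: (p8, p3, p1) → 12.9758
  f10: (p13, p4, p9) → 14.7153
  f11: (p13, p11, p6) → 120.2399
  f12: (p13, p11, p9) → 70.5896
  f13: (p14, p4, p16) → 33.2558
  f14: (p15, p1, p6) → 28.7844
  f15: (p15, p3, p1) → 7.7870
  f16: (p15, p3, p5) → 78.9071
  f17: (p0, p13, p4) → 5.9658
  f18: (p0, p14, p4) → 17.7175
  f19: (p0, p13, p6) → 16.1383
  f20: (p0, p14, p6) → 45.7421
  f21: (p7, p14, p6) → 38.3431
  f22: (p7, p15, p6) → 19.5231
  f23: (p7, p15, p14) → 9.2034
  f24: (p12, p14, p16) → 61.5281
  f25: (p12, p15, p14) → 14.3442
  f26: (p12, p9, p16) → 39.2821
  f27: (p12, p9, p5) → 98.1823
  f28: (p12, p15, p5) → 16.9637
Σ area = 970.508

Euler: V−E+F = 16−42+28 = 2.

facets=28 area=970.508


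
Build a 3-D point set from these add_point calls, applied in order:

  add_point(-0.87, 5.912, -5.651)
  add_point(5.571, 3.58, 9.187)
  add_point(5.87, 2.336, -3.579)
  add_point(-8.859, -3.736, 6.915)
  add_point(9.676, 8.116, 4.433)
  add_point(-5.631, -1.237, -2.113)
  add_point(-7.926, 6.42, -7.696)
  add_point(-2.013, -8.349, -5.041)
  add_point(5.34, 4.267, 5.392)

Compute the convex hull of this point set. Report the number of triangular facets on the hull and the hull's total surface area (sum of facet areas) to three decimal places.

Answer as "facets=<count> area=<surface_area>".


facets=10 area=751.075

Extreme-point indices: [0, 1, 2, 3, 4, 6, 7] — 7 of 9 on the boundary.

Area of each hull facet:
  f1: (p7, p6, p3) → 110.6848
  f2: (p2, p7, p4) → 48.2038
  f3: (p2, p7, p6) → 93.4141
  f4: (p1, p6, p3) → 142.9733
  f5: (p1, p6, p4) → 82.3176
  f6: (p1, p7, p3) → 117.1629
  f7: (p1, p7, p4) → 77.1949
  f8: (p0, p6, p4) → 27.3345
  f9: (p0, p2, p4) → 40.4366
  f10: (p0, p2, p6) → 11.3523
Σ area = 751.075

Euler: V−E+F = 7−15+10 = 2.
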